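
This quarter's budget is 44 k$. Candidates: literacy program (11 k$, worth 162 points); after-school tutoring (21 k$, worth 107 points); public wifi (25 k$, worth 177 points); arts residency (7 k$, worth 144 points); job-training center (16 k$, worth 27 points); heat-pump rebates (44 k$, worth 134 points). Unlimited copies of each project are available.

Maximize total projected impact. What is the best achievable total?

864

6×arts residency uses 42 of the 44 k$ and totals 864.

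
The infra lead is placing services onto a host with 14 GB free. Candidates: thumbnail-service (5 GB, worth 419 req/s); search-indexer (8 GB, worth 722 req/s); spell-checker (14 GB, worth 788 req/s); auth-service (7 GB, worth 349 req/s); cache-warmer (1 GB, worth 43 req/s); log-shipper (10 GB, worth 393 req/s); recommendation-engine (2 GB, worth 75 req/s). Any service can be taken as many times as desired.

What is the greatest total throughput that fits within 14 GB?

1184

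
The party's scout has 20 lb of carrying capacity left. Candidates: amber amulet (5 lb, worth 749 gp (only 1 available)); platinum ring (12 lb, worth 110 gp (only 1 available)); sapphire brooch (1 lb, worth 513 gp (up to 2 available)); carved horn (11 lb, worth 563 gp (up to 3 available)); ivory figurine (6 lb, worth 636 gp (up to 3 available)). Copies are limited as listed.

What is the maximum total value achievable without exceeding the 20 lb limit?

3047

Ranking by ratio (value/lb): sapphire brooch 513.00, amber amulet 149.80, ivory figurine 106.00.
The ratio ordering already packs tightly: amber amulet + 2×sapphire brooch + 2×ivory figurine, 19 lb, 3047.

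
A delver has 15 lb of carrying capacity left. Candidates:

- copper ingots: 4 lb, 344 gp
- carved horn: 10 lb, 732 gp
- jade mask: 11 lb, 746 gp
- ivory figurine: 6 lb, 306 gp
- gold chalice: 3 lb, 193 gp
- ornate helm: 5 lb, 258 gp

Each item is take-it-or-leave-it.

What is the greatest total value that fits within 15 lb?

Taking the top-ratio items first gives copper ingots + carved horn for 1076 (14 lb).
The 10 lb tied up in carved horn is better spent on jade mask — total rises to 1090 (15 lb).
Next best is copper ingots + carved horn at 1076 (14 lb) — short by 14.

1090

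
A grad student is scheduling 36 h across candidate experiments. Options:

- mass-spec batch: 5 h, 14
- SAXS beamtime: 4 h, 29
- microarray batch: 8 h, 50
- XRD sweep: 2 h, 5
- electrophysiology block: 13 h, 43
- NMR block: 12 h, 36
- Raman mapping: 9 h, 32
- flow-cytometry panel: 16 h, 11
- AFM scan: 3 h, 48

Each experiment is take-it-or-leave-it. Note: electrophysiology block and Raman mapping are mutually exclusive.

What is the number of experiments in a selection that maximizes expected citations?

5

Best achievable expected citations is 195.
For example SAXS beamtime + microarray batch + NMR block + Raman mapping + AFM scan achieves it, using 36 h.
All optima have 5 experiments.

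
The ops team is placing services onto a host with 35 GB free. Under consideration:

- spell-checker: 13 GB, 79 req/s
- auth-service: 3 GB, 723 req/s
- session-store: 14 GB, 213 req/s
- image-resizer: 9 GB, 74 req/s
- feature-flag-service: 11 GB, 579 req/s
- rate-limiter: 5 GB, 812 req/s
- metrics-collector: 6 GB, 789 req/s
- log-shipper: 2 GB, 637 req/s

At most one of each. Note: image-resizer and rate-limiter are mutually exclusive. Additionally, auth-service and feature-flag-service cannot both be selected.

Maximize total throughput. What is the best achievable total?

3174

Ranking by ratio (throughput/GB): log-shipper 318.50, auth-service 241.00, rate-limiter 162.40.
Best packing: auth-service + session-store + rate-limiter + metrics-collector + log-shipper — 30 GB, 3174 total.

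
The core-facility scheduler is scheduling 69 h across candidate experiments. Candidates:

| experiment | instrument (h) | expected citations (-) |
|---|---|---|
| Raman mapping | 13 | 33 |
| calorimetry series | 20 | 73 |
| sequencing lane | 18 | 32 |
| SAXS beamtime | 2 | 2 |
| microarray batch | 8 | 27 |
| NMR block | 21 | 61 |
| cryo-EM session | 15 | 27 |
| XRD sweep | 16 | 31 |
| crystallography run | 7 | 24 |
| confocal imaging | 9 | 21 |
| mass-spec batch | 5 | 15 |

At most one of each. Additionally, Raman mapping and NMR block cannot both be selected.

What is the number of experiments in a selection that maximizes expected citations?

The maximum expected citations within 69 h is 208.
calorimetry series + SAXS beamtime + microarray batch + NMR block + crystallography run + confocal imaging hits 208 at 67 h.
Every optimal selection uses 6 experiments.

6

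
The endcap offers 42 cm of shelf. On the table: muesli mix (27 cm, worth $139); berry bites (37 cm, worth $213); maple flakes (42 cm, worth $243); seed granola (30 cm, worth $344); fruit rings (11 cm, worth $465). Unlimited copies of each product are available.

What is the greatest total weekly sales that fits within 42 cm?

1395

By weekly sales per cm: fruit rings 42.27, seed granola 11.47, maple flakes 5.79 lead.
Best packing: 3×fruit rings — 33 cm, 1395 total.
That's the maximum — no swap from here does better than 1395.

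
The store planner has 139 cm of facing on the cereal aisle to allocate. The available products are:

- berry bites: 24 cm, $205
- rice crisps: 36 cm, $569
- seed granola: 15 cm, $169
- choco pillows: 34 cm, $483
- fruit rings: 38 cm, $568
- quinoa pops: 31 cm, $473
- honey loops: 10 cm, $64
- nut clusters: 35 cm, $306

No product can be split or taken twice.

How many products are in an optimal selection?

4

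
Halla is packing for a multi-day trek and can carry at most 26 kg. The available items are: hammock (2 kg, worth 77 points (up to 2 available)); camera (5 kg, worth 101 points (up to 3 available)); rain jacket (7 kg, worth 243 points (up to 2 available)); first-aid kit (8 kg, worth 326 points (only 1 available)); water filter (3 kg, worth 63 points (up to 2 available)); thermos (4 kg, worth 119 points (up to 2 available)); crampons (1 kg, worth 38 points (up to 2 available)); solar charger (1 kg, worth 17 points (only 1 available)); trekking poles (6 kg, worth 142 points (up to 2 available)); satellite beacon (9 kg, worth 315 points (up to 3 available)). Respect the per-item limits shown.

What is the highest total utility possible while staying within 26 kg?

By utility per kg: first-aid kit 40.75, hammock 38.50, crampons 38.00, satellite beacon 35.00 lead.
Greedy by ratio would take 2×hammock + first-aid kit + water filter + 2×crampons + satellite beacon: 26 kg used, total 934.
Dropping water filter and 2×crampons and satellite beacon frees 14 kg; slotting in 2×rain jacket (14 kg) lifts the total to 966 at 26 kg.
Every other selection either busts 26 kg or exceeds an availability limit or fails to beat 966.

966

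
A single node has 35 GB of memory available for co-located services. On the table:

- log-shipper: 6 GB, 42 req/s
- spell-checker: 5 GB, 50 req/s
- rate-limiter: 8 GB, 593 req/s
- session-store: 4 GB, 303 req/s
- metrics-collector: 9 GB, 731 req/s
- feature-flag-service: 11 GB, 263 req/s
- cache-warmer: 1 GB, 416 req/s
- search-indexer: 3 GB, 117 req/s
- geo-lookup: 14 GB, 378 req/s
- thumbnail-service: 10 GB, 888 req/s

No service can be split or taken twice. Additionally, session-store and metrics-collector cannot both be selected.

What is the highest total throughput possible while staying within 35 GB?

Best packing: rate-limiter + metrics-collector + cache-warmer + search-indexer + thumbnail-service — 31 GB, 2745 total.

2745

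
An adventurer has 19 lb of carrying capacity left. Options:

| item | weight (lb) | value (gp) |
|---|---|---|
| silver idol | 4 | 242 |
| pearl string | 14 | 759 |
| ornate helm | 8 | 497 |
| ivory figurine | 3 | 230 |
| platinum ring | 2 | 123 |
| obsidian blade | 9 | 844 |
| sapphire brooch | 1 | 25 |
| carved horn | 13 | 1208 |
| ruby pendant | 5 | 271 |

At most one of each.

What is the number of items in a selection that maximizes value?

4

Optimal total is 1586.
One optimal bundle: ivory figurine + platinum ring + sapphire brooch + carved horn (19 lb).
Any selection reaching 1586 contains exactly 4 items.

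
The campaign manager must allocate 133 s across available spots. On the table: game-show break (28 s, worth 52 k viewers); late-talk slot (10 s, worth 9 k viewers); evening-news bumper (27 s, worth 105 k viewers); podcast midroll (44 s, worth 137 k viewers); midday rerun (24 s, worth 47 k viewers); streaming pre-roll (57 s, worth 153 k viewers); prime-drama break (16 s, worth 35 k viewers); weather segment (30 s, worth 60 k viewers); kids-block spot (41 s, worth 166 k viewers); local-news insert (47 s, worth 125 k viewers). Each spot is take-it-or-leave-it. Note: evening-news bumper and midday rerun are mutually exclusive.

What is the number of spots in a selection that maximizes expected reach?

4

The maximum expected reach within 133 s is 443.
One optimal bundle: evening-news bumper + podcast midroll + prime-drama break + kids-block spot (128 s).
Every optimal selection uses 4 spots.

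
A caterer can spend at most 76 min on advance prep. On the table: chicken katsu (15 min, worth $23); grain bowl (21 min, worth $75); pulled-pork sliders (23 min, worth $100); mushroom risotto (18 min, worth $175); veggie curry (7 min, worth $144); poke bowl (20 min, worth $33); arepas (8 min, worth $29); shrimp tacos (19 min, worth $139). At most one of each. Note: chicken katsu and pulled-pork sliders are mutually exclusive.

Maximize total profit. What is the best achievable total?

587

Taking pulled-pork sliders + mushroom risotto + veggie curry + arepas + shrimp tacos: 75 min used, 587 in profit.
The closest alternative, grain bowl + mushroom risotto + veggie curry + arepas + shrimp tacos, reaches only 562.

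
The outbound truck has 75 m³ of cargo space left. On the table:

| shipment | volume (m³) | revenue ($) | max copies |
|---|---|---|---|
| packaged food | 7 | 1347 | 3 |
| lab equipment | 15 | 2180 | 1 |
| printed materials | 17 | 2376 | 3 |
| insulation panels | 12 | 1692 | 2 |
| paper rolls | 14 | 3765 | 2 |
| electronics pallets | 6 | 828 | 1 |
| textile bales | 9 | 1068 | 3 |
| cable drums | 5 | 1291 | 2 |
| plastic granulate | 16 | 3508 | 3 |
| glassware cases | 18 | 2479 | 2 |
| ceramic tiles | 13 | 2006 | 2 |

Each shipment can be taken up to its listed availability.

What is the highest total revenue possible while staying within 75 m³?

By revenue per m³: paper rolls 268.93, cable drums 258.20, plastic granulate 219.25 lead.
A density-first pass picks 2×paper rolls + 2×cable drums + 2×plastic granulate — 17128 at 70 m³.
Dropping plastic granulate frees 16 m³; slotting in 3×packaged food (21 m³) lifts the total to 17661 at 75 m³.
That's the maximum — no swap from here does better than 17661.

17661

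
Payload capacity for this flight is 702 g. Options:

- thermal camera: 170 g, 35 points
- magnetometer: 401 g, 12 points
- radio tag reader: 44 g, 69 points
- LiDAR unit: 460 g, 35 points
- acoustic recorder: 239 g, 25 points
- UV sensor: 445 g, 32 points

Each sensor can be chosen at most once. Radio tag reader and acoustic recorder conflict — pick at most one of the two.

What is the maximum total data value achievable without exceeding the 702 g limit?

139

Taking thermal camera + radio tag reader + LiDAR unit: 674 g used, 139 in data value.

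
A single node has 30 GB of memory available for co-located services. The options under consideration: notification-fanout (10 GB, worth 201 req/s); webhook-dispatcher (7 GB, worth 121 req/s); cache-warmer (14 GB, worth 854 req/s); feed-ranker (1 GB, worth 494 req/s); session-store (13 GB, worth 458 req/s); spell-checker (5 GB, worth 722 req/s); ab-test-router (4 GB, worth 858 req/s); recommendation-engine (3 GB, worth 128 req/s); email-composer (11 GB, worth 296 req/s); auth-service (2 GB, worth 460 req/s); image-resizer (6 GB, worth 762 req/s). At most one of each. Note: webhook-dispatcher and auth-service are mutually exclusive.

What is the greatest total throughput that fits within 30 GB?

Ranking by ratio (throughput/GB): feed-ranker 494.00, auth-service 230.00, ab-test-router 214.50.
Cache-warmer + feed-ranker + spell-checker + ab-test-router + image-resizer uses 30 of the 30 GB and totals 3690.
Next best is feed-ranker + spell-checker + ab-test-router + email-composer + auth-service + image-resizer at 3592 (29 GB) — short by 98.

3690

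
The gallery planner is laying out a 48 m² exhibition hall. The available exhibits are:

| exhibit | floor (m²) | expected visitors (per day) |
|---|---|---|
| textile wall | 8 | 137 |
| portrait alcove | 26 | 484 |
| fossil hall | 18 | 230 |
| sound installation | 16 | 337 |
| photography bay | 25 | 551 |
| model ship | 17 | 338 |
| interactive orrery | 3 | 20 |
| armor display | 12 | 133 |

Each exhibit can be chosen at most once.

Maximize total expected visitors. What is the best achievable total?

909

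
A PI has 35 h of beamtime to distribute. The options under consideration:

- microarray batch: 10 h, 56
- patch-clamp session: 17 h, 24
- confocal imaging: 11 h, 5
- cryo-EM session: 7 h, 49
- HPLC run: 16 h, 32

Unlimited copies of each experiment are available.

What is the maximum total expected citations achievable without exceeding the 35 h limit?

245

The ratio ordering already packs tightly: 5×cryo-EM session, 35 h, 245.
Nothing else within 35 h beats 245.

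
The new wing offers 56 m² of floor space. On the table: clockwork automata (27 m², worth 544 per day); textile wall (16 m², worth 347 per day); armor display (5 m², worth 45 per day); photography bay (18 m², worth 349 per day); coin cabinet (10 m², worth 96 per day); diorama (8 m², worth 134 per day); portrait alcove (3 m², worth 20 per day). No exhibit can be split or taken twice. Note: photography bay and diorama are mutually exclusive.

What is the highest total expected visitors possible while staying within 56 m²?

Clockwork automata + textile wall + armor display + diorama uses 56 of the 56 m² and totals 1070.

1070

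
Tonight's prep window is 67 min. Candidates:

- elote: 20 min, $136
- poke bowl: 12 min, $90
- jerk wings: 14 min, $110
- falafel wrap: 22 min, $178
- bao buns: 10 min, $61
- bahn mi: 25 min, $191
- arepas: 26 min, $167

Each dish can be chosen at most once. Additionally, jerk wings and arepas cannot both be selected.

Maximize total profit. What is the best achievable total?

505

A density-first pass picks jerk wings + falafel wrap + bahn mi — 479 at 61 min.
The 14 min tied up in jerk wings is better spent on elote — total rises to 505 (67 min).
Runner-up elote + jerk wings + falafel wrap + bao buns tops out at 485.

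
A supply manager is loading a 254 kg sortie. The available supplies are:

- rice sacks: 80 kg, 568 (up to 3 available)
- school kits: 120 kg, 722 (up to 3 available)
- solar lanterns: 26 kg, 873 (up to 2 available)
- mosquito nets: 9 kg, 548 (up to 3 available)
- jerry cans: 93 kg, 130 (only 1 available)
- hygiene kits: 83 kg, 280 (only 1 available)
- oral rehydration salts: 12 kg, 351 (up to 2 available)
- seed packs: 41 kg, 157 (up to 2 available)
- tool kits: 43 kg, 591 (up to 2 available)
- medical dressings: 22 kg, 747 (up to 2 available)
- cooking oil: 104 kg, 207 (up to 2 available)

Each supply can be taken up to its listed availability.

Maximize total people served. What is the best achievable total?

6768

The ratio ordering already packs tightly: 2×solar lanterns + 3×mosquito nets + 2×oral rehydration salts + 2×tool kits + 2×medical dressings, 233 kg, 6768.
That's the maximum — no swap from here does better than 6768.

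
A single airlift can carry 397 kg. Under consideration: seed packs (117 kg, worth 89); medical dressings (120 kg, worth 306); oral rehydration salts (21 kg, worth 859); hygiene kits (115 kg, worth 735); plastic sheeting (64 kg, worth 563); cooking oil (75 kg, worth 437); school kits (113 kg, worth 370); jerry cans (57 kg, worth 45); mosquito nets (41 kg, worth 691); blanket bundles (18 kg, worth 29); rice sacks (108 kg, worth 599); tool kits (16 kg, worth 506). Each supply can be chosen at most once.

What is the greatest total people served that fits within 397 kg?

3982

Filling by ratio: oral rehydration salts + hygiene kits + plastic sheeting + cooking oil + mosquito nets + blanket bundles + tool kits for 3820, with 47 kg left unused.
Replace cooking oil with rice sacks: the trade gains 162 net, giving 3982 at 383 kg.
The closest alternative, oral rehydration salts + hygiene kits + plastic sheeting + mosquito nets + rice sacks + tool kits, reaches only 3953.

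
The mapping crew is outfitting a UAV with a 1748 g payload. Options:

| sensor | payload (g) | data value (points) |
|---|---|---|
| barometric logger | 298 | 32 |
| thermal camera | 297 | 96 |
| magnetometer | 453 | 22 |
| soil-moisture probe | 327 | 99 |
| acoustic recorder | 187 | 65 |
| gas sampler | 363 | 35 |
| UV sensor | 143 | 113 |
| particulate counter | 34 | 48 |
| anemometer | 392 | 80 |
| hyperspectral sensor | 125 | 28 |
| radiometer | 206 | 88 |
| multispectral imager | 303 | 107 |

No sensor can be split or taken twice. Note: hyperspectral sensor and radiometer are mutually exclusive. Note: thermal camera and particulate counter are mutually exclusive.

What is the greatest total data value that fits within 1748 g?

600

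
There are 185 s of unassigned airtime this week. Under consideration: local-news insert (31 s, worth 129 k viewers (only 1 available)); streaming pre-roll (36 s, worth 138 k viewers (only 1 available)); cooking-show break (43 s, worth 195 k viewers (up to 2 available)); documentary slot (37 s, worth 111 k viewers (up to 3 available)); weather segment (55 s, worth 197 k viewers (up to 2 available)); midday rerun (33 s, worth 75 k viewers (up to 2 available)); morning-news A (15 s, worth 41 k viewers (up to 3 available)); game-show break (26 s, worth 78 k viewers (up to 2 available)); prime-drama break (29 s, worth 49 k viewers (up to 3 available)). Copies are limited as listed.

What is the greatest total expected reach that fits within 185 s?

739

Density check — cooking-show break 4.53, local-news insert 4.16, streaming pre-roll 3.83, weather segment 3.58 are the best per s.
Taking the top-ratio spots first gives local-news insert + streaming pre-roll + 2×cooking-show break + game-show break for 735 (179 s).
Replace game-show break with 2×morning-news A: the trade gains 4 net, giving 739 at 183 s.
Every other selection either busts 185 s or exceeds an availability limit or fails to beat 739.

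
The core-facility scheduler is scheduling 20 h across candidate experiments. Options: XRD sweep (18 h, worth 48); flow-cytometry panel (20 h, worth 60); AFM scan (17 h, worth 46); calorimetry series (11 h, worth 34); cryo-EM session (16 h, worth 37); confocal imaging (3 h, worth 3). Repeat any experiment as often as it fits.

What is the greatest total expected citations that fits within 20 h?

60

A density-first pass picks calorimetry series + 3×confocal imaging — 43 at 20 h.
Dropping calorimetry series and 3×confocal imaging frees 20 h; slotting in flow-cytometry panel (20 h) lifts the total to 60 at 20 h.
No other feasible combination exceeds 60.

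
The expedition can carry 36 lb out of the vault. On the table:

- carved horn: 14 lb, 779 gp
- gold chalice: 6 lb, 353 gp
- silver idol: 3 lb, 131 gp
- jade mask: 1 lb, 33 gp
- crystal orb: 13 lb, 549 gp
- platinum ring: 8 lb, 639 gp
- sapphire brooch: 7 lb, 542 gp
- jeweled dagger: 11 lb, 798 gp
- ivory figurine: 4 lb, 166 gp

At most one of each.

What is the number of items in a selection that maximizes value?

5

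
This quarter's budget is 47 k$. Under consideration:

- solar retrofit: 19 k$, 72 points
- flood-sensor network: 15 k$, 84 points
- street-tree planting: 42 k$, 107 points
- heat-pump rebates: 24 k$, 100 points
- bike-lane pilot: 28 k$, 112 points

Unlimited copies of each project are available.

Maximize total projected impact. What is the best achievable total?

Ranking by ratio (projected impact/k$): flood-sensor network 5.60, heat-pump rebates 4.17, bike-lane pilot 4.00.
3×flood-sensor network uses 45 of the 47 k$ and totals 252.

252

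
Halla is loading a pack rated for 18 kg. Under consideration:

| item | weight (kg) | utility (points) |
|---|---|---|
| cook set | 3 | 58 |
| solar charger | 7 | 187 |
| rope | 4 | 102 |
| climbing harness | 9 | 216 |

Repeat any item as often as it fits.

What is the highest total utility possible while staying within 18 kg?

476

Taking 2×solar charger + rope: 18 kg used, 476 in utility.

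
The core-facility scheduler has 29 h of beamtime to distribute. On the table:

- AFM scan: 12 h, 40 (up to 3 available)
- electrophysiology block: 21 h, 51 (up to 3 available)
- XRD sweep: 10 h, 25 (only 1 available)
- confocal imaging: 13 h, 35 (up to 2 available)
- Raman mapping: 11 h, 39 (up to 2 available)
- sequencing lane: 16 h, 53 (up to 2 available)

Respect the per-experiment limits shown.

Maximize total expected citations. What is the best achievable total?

Density check — Raman mapping 3.55, AFM scan 3.33, sequencing lane 3.31, confocal imaging 2.69 are the best per h.
A density-first pass picks 2×Raman mapping — 78 at 22 h.
The 22 h tied up in 2×Raman mapping is better spent on AFM scan + sequencing lane — total rises to 93 (28 h).
That's the maximum — no swap from here does better than 93.

93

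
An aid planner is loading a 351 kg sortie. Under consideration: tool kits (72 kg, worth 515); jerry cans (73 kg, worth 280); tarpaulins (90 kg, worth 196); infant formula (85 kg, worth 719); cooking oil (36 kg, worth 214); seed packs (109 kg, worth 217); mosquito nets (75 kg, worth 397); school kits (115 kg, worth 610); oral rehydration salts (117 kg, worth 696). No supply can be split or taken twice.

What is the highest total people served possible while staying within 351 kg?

2327

Greedy by ratio would take tool kits + infant formula + cooking oil + oral rehydration salts: 310 kg used, total 2144.
Replace cooking oil with mosquito nets: the trade gains 183 net, giving 2327 at 349 kg.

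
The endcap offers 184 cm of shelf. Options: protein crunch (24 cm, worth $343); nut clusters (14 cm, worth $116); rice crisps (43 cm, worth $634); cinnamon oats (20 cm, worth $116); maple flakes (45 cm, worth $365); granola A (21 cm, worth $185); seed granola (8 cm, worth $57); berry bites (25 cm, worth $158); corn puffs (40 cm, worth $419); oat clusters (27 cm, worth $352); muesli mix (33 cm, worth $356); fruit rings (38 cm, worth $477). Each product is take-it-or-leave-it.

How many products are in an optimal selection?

6

Optimal total is 2282.
For example protein crunch + rice crisps + seed granola + corn puffs + oat clusters + fruit rings achieves it, using 180 cm.
All optima have 6 products.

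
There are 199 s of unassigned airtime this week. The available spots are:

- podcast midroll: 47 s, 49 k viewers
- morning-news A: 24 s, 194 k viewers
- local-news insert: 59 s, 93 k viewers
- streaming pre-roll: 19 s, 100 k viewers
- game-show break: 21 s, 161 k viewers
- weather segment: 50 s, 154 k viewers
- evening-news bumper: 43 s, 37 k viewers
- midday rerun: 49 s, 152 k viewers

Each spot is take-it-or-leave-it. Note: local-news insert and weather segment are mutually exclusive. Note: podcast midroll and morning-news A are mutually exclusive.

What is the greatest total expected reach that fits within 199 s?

761

Morning-news A + streaming pre-roll + game-show break + weather segment + midday rerun uses 163 of the 199 s and totals 761.
No other feasible combination exceeds 761.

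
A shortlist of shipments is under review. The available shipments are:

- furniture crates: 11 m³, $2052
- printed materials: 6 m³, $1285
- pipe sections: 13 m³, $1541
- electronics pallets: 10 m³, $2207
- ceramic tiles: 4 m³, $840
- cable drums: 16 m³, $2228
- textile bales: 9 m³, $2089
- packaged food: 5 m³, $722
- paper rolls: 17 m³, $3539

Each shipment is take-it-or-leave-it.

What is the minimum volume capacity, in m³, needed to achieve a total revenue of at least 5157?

Need the lightest bundle worth ≥ 5157.
Taking printed materials + electronics pallets + textile bales gives 5581 (≥ 5157) for 25 m³.
No combination under 25 m³ hits 5157.

25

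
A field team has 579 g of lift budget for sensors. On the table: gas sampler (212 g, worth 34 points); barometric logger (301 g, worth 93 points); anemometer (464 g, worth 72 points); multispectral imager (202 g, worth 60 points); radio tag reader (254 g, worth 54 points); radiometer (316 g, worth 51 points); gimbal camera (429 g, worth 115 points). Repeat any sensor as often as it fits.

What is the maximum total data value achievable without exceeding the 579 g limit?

153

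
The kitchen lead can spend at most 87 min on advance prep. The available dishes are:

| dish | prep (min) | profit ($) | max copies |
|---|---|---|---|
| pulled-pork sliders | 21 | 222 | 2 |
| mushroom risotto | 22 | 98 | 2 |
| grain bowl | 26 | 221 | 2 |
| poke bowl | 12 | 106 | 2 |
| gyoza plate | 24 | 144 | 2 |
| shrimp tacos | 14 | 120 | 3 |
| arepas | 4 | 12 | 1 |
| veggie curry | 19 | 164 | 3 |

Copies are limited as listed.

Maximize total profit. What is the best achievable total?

Filling by ratio: 2×pulled-pork sliders + 2×poke bowl + veggie curry for 820, with 2 min left unused.
Dropping poke bowl frees 12 min; slotting in shrimp tacos (14 min) lifts the total to 834 at 87 min.
Every other selection either busts 87 min or exceeds an availability limit or fails to beat 834.

834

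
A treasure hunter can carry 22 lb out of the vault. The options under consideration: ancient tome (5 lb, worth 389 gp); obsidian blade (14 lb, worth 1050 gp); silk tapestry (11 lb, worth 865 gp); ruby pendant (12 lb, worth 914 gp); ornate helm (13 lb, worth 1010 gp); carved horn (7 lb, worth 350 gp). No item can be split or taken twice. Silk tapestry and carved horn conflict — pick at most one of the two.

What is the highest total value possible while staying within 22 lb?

1439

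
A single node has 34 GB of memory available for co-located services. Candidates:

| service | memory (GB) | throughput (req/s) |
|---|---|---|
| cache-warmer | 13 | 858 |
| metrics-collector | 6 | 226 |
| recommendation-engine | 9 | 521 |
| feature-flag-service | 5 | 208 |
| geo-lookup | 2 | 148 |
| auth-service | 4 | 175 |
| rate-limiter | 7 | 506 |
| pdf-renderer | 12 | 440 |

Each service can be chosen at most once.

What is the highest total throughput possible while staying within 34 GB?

2093

Taking the top-ratio services first gives cache-warmer + recommendation-engine + geo-lookup + rate-limiter for 2033 (31 GB).
The 2 GB tied up in geo-lookup is better spent on feature-flag-service — total rises to 2093 (34 GB).
No other feasible combination exceeds 2093.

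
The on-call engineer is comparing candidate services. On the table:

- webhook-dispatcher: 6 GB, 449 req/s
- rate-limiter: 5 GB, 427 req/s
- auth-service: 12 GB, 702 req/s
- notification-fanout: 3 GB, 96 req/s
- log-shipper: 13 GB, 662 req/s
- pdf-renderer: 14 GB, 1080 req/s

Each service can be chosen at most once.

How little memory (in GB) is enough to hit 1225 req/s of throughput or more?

19

Need the lightest bundle worth ≥ 1225.
rate-limiter + pdf-renderer reaches 1507 using 19 GB.
Any bundle with less than 19 GB falls short of 1225.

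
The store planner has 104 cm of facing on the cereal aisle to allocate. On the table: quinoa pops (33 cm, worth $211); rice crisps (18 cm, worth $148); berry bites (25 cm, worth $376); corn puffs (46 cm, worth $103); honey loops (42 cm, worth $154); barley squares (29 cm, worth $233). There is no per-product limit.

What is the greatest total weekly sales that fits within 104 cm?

1504

Ranking by ratio (weekly sales/cm): berry bites 15.04, rice crisps 8.22, barley squares 8.03, quinoa pops 6.39.
Best packing: 4×berry bites — 100 cm, 1504 total.
Every other selection either busts 104 cm or fails to beat 1504.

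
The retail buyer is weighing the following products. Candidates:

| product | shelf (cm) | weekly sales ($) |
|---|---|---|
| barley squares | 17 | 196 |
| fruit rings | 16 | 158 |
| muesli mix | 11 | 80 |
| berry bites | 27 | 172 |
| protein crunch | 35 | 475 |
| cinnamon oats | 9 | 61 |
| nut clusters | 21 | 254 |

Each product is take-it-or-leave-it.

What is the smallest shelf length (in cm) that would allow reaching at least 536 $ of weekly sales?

44

Minimise cm subject to total weekly sales ≥ 536.
protein crunch + cinnamon oats reaches 536 using 44 cm.
Any bundle with less than 44 cm falls short of 536.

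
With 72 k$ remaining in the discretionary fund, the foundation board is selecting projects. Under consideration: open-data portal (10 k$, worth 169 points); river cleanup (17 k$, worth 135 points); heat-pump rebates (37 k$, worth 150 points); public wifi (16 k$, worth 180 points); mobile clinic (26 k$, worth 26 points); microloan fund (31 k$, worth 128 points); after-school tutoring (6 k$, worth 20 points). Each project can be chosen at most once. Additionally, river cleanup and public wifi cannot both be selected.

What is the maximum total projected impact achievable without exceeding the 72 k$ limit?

519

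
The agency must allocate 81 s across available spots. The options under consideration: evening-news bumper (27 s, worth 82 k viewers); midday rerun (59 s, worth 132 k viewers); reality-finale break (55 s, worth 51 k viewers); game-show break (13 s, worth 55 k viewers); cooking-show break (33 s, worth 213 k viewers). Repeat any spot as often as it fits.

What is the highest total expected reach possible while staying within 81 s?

Best packing: game-show break + 2×cooking-show break — 79 s, 481 total.

481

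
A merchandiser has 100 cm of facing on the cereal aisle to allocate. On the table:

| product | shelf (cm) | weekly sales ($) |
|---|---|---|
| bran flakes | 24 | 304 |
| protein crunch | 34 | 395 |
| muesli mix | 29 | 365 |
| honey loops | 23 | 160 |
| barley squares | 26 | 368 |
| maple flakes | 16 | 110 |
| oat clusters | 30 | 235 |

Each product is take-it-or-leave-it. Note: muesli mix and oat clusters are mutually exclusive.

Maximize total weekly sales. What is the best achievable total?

The ratio heuristic lands on bran flakes + muesli mix + barley squares + maple flakes (1147) but leaves 5 cm idle.
Dropping muesli mix frees 29 cm; slotting in protein crunch (34 cm) lifts the total to 1177 at 100 cm.
Runner-up bran flakes + muesli mix + barley squares + maple flakes tops out at 1147.

1177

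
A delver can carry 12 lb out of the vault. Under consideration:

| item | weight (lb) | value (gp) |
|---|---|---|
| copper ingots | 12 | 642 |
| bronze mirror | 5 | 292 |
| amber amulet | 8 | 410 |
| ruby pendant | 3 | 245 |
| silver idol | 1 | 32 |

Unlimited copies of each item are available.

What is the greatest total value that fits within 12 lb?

Taking 4×ruby pendant: 12 lb used, 980 in value.
That's the maximum — no swap from here does better than 980.

980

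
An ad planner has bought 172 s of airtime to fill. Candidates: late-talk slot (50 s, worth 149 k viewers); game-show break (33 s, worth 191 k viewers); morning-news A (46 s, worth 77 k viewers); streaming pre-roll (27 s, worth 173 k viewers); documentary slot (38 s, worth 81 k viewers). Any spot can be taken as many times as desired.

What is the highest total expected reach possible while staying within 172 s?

1056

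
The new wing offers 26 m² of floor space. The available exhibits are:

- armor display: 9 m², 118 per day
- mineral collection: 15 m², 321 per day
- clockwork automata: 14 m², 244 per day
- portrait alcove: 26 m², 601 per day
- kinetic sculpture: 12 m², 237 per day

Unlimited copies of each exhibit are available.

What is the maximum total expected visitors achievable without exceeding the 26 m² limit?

Taking portrait alcove: 26 m² used, 601 in expected visitors.
Nothing else within 26 m² beats 601.

601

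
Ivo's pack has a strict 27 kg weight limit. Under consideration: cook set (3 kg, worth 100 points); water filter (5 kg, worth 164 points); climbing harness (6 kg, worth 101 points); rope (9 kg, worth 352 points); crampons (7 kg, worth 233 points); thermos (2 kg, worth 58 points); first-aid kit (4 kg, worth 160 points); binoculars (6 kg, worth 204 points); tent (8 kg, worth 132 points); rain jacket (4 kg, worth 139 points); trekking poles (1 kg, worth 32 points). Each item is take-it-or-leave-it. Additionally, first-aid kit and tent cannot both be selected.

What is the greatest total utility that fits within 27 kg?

Best packing: cook set + rope + first-aid kit + binoculars + rain jacket + trekking poles — 27 kg, 987 total.

987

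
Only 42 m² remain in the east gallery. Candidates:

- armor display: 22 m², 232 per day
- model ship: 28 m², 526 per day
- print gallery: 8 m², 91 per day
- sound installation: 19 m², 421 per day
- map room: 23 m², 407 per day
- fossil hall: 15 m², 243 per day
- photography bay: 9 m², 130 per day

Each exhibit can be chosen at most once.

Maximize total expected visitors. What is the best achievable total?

828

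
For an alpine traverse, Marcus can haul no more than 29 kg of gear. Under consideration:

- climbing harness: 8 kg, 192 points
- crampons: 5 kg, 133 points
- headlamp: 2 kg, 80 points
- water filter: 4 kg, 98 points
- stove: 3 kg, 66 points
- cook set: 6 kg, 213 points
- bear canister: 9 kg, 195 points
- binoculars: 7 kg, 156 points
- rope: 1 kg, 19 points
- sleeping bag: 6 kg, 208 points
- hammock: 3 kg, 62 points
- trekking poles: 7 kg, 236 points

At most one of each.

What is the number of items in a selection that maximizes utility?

Optimal total is 936.
One optimal bundle: crampons + headlamp + stove + cook set + sleeping bag + trekking poles (29 kg).
All optima have 6 items.

6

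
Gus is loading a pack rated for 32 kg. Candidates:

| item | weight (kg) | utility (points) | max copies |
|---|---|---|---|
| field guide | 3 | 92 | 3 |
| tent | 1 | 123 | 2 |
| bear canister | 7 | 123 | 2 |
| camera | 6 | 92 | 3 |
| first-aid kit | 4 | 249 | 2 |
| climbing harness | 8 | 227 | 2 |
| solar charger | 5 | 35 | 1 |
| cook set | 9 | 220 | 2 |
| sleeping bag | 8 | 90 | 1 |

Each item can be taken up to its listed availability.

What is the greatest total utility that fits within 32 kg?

1382

Taking the top-ratio items first gives 3×field guide + 2×tent + 2×first-aid kit + climbing harness + solar charger for 1282 (32 kg).
The 8 kg tied up in field guide and solar charger is better spent on climbing harness — total rises to 1382 (32 kg).
Every other selection either busts 32 kg or exceeds an availability limit or fails to beat 1382.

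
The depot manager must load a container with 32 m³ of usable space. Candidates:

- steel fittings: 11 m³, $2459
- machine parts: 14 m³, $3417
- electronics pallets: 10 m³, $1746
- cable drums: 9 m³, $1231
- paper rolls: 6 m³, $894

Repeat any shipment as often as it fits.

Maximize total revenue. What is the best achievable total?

6834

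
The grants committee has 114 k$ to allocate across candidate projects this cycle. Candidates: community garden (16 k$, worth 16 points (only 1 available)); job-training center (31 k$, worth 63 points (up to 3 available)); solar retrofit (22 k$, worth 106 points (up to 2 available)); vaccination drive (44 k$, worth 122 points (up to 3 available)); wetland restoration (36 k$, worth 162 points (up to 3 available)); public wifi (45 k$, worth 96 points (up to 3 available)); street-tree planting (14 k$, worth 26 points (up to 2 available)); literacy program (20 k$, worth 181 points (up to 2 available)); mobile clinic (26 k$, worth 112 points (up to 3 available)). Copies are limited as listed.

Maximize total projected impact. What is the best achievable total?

Filling by ratio: 2×solar retrofit + 2×literacy program + mobile clinic for 686, with 4 k$ left unused.
The 22 k$ tied up in solar retrofit is better spent on mobile clinic — total rises to 692 (114 k$).
No other feasible combination exceeds 692.

692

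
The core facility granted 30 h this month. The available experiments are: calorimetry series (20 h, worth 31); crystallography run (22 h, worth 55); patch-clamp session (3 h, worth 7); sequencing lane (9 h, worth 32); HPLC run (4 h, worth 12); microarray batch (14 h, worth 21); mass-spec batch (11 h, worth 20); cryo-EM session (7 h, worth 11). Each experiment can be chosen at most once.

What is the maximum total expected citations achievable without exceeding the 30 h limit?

The ratio heuristic lands on patch-clamp session + sequencing lane + HPLC run + mass-spec batch (71) but leaves 3 h idle.
Replace sequencing lane and mass-spec batch with crystallography run: the trade gains 3 net, giving 74 at 29 h.
Runner-up patch-clamp session + sequencing lane + HPLC run + microarray batch tops out at 72.

74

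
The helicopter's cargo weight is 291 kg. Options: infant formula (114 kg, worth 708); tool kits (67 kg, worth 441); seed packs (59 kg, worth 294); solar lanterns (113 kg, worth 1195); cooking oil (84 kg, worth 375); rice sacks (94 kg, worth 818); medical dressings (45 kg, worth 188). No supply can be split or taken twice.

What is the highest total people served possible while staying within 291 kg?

2454

The ratio ordering already packs tightly: tool kits + solar lanterns + rice sacks, 274 kg, 2454.
Next best is solar lanterns + cooking oil + rice sacks at 2388 (291 kg) — short by 66.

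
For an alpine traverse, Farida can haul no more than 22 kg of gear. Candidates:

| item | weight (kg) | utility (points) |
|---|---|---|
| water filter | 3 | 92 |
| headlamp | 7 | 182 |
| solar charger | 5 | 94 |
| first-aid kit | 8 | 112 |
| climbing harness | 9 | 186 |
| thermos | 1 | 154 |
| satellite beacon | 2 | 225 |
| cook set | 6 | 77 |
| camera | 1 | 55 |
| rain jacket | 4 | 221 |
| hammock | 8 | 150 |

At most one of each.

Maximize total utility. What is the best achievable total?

968

Greedy by ratio would take water filter + headlamp + thermos + satellite beacon + camera + rain jacket: 18 kg used, total 929.
The 1 kg tied up in camera is better spent on solar charger — total rises to 968 (22 kg).
Next best is solar charger + climbing harness + thermos + satellite beacon + camera + rain jacket at 935 (22 kg) — short by 33.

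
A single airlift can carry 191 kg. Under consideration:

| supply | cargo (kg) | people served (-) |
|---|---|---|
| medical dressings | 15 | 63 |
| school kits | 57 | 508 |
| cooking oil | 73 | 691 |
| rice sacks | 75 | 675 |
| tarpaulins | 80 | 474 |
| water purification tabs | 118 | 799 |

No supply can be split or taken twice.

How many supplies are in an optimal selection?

The maximum people served within 191 kg is 1490.
One optimal bundle: cooking oil + water purification tabs (191 kg).
Every optimal selection uses 2 supplies.

2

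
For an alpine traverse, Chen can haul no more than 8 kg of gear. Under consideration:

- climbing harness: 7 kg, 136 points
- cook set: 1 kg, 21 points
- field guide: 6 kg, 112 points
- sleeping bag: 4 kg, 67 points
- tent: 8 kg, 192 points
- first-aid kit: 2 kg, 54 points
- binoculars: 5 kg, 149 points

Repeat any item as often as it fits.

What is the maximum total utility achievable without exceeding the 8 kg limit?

Best packing: cook set + first-aid kit + binoculars — 8 kg, 224 total.

224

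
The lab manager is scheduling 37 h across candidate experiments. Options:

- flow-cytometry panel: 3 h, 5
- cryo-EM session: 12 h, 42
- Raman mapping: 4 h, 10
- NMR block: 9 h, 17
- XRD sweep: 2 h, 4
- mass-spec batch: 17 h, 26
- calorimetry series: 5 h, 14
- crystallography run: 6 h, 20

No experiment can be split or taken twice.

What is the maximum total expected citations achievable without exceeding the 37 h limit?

103

Density check — cryo-EM session 3.50, crystallography run 3.33, calorimetry series 2.80, Raman mapping 2.50 are the best per h.
Greedy by ratio would take flow-cytometry panel + cryo-EM session + Raman mapping + XRD sweep + calorimetry series + crystallography run: 32 h used, total 95.
Dropping flow-cytometry panel and XRD sweep frees 5 h; slotting in NMR block (9 h) lifts the total to 103 at 36 h.
The closest alternative, flow-cytometry panel + cryo-EM session + NMR block + XRD sweep + calorimetry series + crystallography run, reaches only 102.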